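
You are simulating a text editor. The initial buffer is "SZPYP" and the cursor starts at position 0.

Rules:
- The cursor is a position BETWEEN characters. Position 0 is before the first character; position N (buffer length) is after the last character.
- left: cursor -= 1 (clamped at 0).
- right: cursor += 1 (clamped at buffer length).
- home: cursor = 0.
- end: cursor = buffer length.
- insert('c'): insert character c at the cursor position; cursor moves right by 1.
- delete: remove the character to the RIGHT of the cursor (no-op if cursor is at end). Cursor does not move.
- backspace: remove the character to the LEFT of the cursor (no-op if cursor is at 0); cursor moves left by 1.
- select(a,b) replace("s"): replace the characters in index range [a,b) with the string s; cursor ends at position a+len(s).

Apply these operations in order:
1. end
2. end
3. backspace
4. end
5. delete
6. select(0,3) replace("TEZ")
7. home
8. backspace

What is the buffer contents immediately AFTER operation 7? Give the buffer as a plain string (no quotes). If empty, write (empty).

Answer: TEZY

Derivation:
After op 1 (end): buf='SZPYP' cursor=5
After op 2 (end): buf='SZPYP' cursor=5
After op 3 (backspace): buf='SZPY' cursor=4
After op 4 (end): buf='SZPY' cursor=4
After op 5 (delete): buf='SZPY' cursor=4
After op 6 (select(0,3) replace("TEZ")): buf='TEZY' cursor=3
After op 7 (home): buf='TEZY' cursor=0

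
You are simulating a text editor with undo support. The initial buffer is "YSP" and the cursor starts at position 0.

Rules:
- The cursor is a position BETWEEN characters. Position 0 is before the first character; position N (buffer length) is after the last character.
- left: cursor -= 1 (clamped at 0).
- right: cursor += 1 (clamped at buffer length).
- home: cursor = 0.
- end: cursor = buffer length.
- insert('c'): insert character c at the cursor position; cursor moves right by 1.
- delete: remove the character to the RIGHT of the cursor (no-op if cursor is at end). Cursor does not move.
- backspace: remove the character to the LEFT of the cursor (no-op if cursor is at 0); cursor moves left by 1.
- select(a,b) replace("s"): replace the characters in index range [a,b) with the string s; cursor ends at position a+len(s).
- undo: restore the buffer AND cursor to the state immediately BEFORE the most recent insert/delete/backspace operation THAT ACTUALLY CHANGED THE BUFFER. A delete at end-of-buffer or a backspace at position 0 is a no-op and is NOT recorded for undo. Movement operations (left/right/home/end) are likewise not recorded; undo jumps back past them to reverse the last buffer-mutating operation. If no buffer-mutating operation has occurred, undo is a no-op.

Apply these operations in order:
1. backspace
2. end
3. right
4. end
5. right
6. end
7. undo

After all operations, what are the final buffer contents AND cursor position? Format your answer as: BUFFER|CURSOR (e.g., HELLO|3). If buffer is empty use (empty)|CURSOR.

Answer: YSP|3

Derivation:
After op 1 (backspace): buf='YSP' cursor=0
After op 2 (end): buf='YSP' cursor=3
After op 3 (right): buf='YSP' cursor=3
After op 4 (end): buf='YSP' cursor=3
After op 5 (right): buf='YSP' cursor=3
After op 6 (end): buf='YSP' cursor=3
After op 7 (undo): buf='YSP' cursor=3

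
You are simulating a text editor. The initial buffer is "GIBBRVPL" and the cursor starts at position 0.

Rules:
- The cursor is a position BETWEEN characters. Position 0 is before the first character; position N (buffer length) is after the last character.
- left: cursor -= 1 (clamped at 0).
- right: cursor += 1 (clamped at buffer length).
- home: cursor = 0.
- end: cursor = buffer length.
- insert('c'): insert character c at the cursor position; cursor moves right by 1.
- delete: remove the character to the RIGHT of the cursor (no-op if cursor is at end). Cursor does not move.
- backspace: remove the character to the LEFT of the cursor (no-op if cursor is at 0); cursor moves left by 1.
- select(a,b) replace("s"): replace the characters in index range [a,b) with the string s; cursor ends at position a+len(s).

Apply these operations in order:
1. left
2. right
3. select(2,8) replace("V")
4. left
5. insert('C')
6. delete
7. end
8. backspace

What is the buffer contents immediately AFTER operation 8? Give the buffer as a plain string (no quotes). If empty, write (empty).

Answer: GI

Derivation:
After op 1 (left): buf='GIBBRVPL' cursor=0
After op 2 (right): buf='GIBBRVPL' cursor=1
After op 3 (select(2,8) replace("V")): buf='GIV' cursor=3
After op 4 (left): buf='GIV' cursor=2
After op 5 (insert('C')): buf='GICV' cursor=3
After op 6 (delete): buf='GIC' cursor=3
After op 7 (end): buf='GIC' cursor=3
After op 8 (backspace): buf='GI' cursor=2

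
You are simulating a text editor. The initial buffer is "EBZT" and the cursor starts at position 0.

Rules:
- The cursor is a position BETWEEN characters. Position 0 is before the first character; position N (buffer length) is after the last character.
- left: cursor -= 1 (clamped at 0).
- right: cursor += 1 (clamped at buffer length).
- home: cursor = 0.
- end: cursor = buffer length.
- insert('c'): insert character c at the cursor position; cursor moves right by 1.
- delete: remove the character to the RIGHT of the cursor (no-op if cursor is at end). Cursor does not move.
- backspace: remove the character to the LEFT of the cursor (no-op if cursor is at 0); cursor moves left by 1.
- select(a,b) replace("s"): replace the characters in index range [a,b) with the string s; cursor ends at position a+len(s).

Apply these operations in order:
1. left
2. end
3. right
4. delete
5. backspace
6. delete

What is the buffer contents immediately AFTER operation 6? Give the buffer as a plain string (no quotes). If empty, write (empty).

Answer: EBZ

Derivation:
After op 1 (left): buf='EBZT' cursor=0
After op 2 (end): buf='EBZT' cursor=4
After op 3 (right): buf='EBZT' cursor=4
After op 4 (delete): buf='EBZT' cursor=4
After op 5 (backspace): buf='EBZ' cursor=3
After op 6 (delete): buf='EBZ' cursor=3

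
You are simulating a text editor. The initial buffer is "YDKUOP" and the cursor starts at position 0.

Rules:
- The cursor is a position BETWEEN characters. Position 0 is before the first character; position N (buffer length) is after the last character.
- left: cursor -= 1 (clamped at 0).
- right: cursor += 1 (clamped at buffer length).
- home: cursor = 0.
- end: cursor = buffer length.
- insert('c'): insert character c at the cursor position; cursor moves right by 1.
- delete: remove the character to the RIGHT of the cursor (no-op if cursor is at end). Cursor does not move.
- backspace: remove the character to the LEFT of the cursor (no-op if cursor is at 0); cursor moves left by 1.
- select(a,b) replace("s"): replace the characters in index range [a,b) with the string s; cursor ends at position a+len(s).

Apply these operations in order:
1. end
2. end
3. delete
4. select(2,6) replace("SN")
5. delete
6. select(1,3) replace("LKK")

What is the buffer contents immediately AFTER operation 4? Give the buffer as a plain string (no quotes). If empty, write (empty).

Answer: YDSN

Derivation:
After op 1 (end): buf='YDKUOP' cursor=6
After op 2 (end): buf='YDKUOP' cursor=6
After op 3 (delete): buf='YDKUOP' cursor=6
After op 4 (select(2,6) replace("SN")): buf='YDSN' cursor=4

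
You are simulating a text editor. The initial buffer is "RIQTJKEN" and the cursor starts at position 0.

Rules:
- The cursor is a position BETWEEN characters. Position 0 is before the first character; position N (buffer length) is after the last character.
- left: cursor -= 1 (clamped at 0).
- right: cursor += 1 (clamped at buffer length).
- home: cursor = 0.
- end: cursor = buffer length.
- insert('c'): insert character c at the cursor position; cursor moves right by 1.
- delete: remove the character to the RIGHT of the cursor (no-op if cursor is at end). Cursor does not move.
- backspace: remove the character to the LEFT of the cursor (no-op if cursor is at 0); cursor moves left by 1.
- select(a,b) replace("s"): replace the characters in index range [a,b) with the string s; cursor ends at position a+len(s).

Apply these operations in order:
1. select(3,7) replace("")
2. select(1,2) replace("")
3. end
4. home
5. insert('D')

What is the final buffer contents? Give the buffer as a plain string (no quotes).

After op 1 (select(3,7) replace("")): buf='RIQN' cursor=3
After op 2 (select(1,2) replace("")): buf='RQN' cursor=1
After op 3 (end): buf='RQN' cursor=3
After op 4 (home): buf='RQN' cursor=0
After op 5 (insert('D')): buf='DRQN' cursor=1

Answer: DRQN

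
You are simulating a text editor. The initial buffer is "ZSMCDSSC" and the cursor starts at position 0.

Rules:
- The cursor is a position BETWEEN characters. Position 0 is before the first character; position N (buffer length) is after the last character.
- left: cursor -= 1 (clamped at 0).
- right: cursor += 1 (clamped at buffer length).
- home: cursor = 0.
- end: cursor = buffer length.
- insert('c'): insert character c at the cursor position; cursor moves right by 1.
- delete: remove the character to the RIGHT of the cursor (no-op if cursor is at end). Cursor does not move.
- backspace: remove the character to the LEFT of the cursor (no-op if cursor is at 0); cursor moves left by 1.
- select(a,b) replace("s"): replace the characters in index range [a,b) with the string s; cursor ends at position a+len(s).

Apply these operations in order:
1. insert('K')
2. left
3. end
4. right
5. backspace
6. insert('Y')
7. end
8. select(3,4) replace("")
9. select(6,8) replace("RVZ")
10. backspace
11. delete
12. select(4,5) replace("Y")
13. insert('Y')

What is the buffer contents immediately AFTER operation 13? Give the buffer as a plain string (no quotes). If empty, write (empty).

After op 1 (insert('K')): buf='KZSMCDSSC' cursor=1
After op 2 (left): buf='KZSMCDSSC' cursor=0
After op 3 (end): buf='KZSMCDSSC' cursor=9
After op 4 (right): buf='KZSMCDSSC' cursor=9
After op 5 (backspace): buf='KZSMCDSS' cursor=8
After op 6 (insert('Y')): buf='KZSMCDSSY' cursor=9
After op 7 (end): buf='KZSMCDSSY' cursor=9
After op 8 (select(3,4) replace("")): buf='KZSCDSSY' cursor=3
After op 9 (select(6,8) replace("RVZ")): buf='KZSCDSRVZ' cursor=9
After op 10 (backspace): buf='KZSCDSRV' cursor=8
After op 11 (delete): buf='KZSCDSRV' cursor=8
After op 12 (select(4,5) replace("Y")): buf='KZSCYSRV' cursor=5
After op 13 (insert('Y')): buf='KZSCYYSRV' cursor=6

Answer: KZSCYYSRV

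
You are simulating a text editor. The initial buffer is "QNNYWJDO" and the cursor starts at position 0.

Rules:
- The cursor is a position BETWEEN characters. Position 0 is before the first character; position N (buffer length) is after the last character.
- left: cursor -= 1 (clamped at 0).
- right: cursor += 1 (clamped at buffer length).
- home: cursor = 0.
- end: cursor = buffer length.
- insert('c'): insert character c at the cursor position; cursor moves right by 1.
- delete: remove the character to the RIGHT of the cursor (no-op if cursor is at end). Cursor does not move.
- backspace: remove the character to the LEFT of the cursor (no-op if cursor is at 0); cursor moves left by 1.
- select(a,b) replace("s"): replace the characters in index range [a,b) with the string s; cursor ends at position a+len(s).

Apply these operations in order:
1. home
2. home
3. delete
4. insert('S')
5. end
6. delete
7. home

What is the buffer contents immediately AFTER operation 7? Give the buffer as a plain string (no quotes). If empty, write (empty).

Answer: SNNYWJDO

Derivation:
After op 1 (home): buf='QNNYWJDO' cursor=0
After op 2 (home): buf='QNNYWJDO' cursor=0
After op 3 (delete): buf='NNYWJDO' cursor=0
After op 4 (insert('S')): buf='SNNYWJDO' cursor=1
After op 5 (end): buf='SNNYWJDO' cursor=8
After op 6 (delete): buf='SNNYWJDO' cursor=8
After op 7 (home): buf='SNNYWJDO' cursor=0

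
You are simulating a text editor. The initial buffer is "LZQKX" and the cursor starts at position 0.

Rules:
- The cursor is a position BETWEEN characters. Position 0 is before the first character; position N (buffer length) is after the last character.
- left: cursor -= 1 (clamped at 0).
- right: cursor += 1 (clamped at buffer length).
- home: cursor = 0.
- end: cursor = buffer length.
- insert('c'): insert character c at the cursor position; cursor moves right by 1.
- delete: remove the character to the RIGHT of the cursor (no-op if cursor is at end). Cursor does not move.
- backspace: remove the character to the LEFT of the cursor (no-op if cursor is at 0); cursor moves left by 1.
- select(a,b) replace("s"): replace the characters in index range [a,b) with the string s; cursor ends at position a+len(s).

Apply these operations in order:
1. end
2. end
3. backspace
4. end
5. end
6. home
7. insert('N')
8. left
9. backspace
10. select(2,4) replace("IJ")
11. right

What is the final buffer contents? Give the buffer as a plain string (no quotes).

Answer: NLIJK

Derivation:
After op 1 (end): buf='LZQKX' cursor=5
After op 2 (end): buf='LZQKX' cursor=5
After op 3 (backspace): buf='LZQK' cursor=4
After op 4 (end): buf='LZQK' cursor=4
After op 5 (end): buf='LZQK' cursor=4
After op 6 (home): buf='LZQK' cursor=0
After op 7 (insert('N')): buf='NLZQK' cursor=1
After op 8 (left): buf='NLZQK' cursor=0
After op 9 (backspace): buf='NLZQK' cursor=0
After op 10 (select(2,4) replace("IJ")): buf='NLIJK' cursor=4
After op 11 (right): buf='NLIJK' cursor=5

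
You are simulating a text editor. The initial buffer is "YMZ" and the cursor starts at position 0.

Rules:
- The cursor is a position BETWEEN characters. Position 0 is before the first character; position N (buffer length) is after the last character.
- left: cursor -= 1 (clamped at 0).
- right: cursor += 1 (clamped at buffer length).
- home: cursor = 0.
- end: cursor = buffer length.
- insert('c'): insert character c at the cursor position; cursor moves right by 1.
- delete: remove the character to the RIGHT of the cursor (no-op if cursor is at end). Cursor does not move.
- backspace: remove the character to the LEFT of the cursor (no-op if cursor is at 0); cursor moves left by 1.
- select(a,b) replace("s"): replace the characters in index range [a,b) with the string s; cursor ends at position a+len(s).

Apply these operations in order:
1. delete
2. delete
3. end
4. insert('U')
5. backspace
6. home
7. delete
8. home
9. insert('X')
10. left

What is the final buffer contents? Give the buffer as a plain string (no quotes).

After op 1 (delete): buf='MZ' cursor=0
After op 2 (delete): buf='Z' cursor=0
After op 3 (end): buf='Z' cursor=1
After op 4 (insert('U')): buf='ZU' cursor=2
After op 5 (backspace): buf='Z' cursor=1
After op 6 (home): buf='Z' cursor=0
After op 7 (delete): buf='(empty)' cursor=0
After op 8 (home): buf='(empty)' cursor=0
After op 9 (insert('X')): buf='X' cursor=1
After op 10 (left): buf='X' cursor=0

Answer: X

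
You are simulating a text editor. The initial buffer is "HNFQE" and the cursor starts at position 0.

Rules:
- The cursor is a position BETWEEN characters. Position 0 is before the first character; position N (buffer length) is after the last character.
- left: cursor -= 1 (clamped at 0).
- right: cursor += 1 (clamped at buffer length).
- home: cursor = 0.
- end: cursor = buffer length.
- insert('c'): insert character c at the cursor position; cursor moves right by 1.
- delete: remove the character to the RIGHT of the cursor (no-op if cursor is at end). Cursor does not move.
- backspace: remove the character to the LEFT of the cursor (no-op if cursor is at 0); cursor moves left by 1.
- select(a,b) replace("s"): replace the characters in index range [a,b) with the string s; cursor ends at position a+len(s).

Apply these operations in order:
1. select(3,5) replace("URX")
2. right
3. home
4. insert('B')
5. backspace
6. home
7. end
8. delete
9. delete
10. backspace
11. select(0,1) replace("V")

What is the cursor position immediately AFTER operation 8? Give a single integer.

After op 1 (select(3,5) replace("URX")): buf='HNFURX' cursor=6
After op 2 (right): buf='HNFURX' cursor=6
After op 3 (home): buf='HNFURX' cursor=0
After op 4 (insert('B')): buf='BHNFURX' cursor=1
After op 5 (backspace): buf='HNFURX' cursor=0
After op 6 (home): buf='HNFURX' cursor=0
After op 7 (end): buf='HNFURX' cursor=6
After op 8 (delete): buf='HNFURX' cursor=6

Answer: 6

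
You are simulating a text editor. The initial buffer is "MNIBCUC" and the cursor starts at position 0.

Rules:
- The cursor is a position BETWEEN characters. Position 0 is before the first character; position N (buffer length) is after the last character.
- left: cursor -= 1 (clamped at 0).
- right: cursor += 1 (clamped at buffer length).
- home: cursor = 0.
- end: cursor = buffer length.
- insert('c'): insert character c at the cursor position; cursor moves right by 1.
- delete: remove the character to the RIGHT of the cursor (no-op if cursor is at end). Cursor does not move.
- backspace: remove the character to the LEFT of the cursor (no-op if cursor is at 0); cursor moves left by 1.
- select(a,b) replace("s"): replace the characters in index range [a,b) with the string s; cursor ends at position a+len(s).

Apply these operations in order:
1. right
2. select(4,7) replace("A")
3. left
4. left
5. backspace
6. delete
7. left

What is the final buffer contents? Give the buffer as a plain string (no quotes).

After op 1 (right): buf='MNIBCUC' cursor=1
After op 2 (select(4,7) replace("A")): buf='MNIBA' cursor=5
After op 3 (left): buf='MNIBA' cursor=4
After op 4 (left): buf='MNIBA' cursor=3
After op 5 (backspace): buf='MNBA' cursor=2
After op 6 (delete): buf='MNA' cursor=2
After op 7 (left): buf='MNA' cursor=1

Answer: MNA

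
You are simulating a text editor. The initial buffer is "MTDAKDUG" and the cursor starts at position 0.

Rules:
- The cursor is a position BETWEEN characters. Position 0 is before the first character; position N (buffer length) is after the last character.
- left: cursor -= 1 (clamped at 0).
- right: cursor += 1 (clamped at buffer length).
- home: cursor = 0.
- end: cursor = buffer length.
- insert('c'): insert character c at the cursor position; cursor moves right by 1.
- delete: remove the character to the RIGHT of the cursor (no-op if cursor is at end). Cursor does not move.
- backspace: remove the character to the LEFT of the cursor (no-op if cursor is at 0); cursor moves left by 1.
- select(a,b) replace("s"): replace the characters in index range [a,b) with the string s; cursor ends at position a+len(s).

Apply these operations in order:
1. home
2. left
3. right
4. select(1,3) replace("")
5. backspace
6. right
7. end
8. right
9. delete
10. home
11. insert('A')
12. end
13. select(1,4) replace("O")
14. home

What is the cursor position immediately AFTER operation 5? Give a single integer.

After op 1 (home): buf='MTDAKDUG' cursor=0
After op 2 (left): buf='MTDAKDUG' cursor=0
After op 3 (right): buf='MTDAKDUG' cursor=1
After op 4 (select(1,3) replace("")): buf='MAKDUG' cursor=1
After op 5 (backspace): buf='AKDUG' cursor=0

Answer: 0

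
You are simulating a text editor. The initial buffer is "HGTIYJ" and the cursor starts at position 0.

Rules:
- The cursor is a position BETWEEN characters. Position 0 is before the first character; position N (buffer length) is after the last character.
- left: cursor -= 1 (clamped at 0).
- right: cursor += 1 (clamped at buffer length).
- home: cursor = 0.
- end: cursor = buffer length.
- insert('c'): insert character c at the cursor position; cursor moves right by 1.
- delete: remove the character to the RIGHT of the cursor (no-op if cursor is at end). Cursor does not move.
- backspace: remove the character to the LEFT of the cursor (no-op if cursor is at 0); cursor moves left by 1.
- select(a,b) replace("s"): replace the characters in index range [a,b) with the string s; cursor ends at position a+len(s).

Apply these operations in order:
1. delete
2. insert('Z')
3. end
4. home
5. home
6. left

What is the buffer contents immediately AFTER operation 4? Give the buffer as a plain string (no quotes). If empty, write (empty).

Answer: ZGTIYJ

Derivation:
After op 1 (delete): buf='GTIYJ' cursor=0
After op 2 (insert('Z')): buf='ZGTIYJ' cursor=1
After op 3 (end): buf='ZGTIYJ' cursor=6
After op 4 (home): buf='ZGTIYJ' cursor=0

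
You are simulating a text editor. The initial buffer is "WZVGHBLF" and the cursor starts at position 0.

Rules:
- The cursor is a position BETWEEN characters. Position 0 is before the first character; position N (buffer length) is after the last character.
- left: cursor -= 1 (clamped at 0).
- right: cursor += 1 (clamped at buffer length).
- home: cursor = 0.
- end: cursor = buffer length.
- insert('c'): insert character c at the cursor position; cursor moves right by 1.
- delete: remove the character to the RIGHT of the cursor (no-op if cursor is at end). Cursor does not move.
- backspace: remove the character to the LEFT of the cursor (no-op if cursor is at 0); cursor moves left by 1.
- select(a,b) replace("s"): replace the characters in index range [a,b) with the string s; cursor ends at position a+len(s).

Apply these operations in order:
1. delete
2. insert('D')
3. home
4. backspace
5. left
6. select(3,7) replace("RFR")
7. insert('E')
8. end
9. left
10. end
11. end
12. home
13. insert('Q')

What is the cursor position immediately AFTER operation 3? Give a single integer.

After op 1 (delete): buf='ZVGHBLF' cursor=0
After op 2 (insert('D')): buf='DZVGHBLF' cursor=1
After op 3 (home): buf='DZVGHBLF' cursor=0

Answer: 0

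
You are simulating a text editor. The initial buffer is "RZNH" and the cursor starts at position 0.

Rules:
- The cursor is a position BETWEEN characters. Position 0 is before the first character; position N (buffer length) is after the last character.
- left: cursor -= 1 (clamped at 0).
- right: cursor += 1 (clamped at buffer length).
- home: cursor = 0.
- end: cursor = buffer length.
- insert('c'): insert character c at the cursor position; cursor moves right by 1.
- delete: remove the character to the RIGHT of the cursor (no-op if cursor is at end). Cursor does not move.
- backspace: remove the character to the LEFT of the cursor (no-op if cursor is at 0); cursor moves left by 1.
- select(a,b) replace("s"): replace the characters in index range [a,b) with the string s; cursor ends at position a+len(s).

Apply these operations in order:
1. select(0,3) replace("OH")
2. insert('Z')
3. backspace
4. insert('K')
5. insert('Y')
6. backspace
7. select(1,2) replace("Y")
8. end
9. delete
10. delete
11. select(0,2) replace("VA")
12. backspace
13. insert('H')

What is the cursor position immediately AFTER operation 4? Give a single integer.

Answer: 3

Derivation:
After op 1 (select(0,3) replace("OH")): buf='OHH' cursor=2
After op 2 (insert('Z')): buf='OHZH' cursor=3
After op 3 (backspace): buf='OHH' cursor=2
After op 4 (insert('K')): buf='OHKH' cursor=3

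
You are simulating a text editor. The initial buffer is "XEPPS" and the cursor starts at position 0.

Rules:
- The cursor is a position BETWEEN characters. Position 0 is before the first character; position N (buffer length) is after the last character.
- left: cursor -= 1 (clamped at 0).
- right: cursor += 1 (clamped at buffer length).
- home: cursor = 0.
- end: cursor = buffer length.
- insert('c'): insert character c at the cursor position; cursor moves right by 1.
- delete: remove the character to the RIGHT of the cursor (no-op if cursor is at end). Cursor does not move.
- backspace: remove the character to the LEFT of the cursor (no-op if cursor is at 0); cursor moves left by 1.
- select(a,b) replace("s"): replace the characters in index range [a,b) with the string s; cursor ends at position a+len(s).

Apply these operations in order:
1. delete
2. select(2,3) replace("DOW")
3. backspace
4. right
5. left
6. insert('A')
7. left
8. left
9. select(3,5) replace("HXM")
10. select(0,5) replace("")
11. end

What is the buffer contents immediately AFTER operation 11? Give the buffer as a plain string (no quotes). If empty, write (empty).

After op 1 (delete): buf='EPPS' cursor=0
After op 2 (select(2,3) replace("DOW")): buf='EPDOWS' cursor=5
After op 3 (backspace): buf='EPDOS' cursor=4
After op 4 (right): buf='EPDOS' cursor=5
After op 5 (left): buf='EPDOS' cursor=4
After op 6 (insert('A')): buf='EPDOAS' cursor=5
After op 7 (left): buf='EPDOAS' cursor=4
After op 8 (left): buf='EPDOAS' cursor=3
After op 9 (select(3,5) replace("HXM")): buf='EPDHXMS' cursor=6
After op 10 (select(0,5) replace("")): buf='MS' cursor=0
After op 11 (end): buf='MS' cursor=2

Answer: MS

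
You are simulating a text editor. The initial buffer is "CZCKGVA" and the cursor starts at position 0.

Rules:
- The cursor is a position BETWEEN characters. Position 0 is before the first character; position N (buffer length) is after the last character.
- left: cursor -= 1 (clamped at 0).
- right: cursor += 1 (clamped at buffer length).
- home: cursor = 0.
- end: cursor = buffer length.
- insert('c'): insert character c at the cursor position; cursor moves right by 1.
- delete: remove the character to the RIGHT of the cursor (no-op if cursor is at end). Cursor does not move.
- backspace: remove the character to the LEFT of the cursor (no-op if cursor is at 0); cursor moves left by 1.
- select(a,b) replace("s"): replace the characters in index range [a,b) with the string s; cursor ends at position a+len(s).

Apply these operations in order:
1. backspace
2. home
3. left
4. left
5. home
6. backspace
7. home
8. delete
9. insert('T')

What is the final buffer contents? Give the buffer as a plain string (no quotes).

After op 1 (backspace): buf='CZCKGVA' cursor=0
After op 2 (home): buf='CZCKGVA' cursor=0
After op 3 (left): buf='CZCKGVA' cursor=0
After op 4 (left): buf='CZCKGVA' cursor=0
After op 5 (home): buf='CZCKGVA' cursor=0
After op 6 (backspace): buf='CZCKGVA' cursor=0
After op 7 (home): buf='CZCKGVA' cursor=0
After op 8 (delete): buf='ZCKGVA' cursor=0
After op 9 (insert('T')): buf='TZCKGVA' cursor=1

Answer: TZCKGVA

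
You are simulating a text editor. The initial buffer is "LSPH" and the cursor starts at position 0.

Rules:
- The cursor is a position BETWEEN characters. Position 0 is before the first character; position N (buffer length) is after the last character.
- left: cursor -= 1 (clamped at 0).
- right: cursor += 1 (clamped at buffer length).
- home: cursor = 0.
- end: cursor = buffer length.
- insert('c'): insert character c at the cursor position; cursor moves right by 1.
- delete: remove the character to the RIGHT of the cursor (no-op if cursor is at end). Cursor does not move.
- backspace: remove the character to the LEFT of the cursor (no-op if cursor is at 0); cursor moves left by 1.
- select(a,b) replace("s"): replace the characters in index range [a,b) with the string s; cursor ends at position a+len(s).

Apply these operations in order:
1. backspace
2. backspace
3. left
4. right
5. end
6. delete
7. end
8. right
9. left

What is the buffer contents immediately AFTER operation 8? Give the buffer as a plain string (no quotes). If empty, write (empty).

Answer: LSPH

Derivation:
After op 1 (backspace): buf='LSPH' cursor=0
After op 2 (backspace): buf='LSPH' cursor=0
After op 3 (left): buf='LSPH' cursor=0
After op 4 (right): buf='LSPH' cursor=1
After op 5 (end): buf='LSPH' cursor=4
After op 6 (delete): buf='LSPH' cursor=4
After op 7 (end): buf='LSPH' cursor=4
After op 8 (right): buf='LSPH' cursor=4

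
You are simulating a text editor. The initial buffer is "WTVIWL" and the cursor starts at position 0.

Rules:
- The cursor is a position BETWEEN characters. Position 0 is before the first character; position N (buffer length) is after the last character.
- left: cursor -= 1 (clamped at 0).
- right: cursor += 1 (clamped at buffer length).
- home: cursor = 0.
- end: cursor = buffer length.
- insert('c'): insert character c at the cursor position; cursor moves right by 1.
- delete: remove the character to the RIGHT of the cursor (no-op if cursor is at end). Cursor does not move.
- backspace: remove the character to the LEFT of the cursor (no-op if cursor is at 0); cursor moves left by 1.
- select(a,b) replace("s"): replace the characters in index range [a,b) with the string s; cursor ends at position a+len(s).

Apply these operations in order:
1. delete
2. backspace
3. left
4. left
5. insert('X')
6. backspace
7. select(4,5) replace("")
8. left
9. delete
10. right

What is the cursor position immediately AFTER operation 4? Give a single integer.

Answer: 0

Derivation:
After op 1 (delete): buf='TVIWL' cursor=0
After op 2 (backspace): buf='TVIWL' cursor=0
After op 3 (left): buf='TVIWL' cursor=0
After op 4 (left): buf='TVIWL' cursor=0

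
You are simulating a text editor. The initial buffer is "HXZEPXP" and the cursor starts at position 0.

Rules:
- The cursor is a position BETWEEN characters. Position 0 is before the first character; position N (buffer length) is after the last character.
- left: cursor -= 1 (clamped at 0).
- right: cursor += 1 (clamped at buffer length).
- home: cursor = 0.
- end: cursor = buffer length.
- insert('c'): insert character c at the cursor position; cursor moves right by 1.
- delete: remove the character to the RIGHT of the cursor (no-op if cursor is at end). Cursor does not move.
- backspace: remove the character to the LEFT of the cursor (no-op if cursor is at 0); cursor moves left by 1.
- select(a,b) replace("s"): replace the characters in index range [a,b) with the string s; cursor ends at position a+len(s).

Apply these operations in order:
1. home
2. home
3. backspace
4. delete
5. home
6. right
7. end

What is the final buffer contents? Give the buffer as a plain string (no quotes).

Answer: XZEPXP

Derivation:
After op 1 (home): buf='HXZEPXP' cursor=0
After op 2 (home): buf='HXZEPXP' cursor=0
After op 3 (backspace): buf='HXZEPXP' cursor=0
After op 4 (delete): buf='XZEPXP' cursor=0
After op 5 (home): buf='XZEPXP' cursor=0
After op 6 (right): buf='XZEPXP' cursor=1
After op 7 (end): buf='XZEPXP' cursor=6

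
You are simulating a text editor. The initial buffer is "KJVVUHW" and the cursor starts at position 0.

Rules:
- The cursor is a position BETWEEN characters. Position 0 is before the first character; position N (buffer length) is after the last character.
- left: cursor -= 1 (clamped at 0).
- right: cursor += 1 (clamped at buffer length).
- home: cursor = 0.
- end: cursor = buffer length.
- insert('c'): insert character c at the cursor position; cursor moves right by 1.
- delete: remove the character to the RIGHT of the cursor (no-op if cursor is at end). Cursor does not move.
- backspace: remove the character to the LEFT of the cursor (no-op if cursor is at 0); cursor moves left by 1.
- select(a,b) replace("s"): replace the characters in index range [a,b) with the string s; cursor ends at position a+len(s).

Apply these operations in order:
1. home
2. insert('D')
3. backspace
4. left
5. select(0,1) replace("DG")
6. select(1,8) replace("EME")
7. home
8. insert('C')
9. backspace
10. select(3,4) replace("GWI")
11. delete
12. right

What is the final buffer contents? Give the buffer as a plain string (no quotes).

Answer: DEMGWI

Derivation:
After op 1 (home): buf='KJVVUHW' cursor=0
After op 2 (insert('D')): buf='DKJVVUHW' cursor=1
After op 3 (backspace): buf='KJVVUHW' cursor=0
After op 4 (left): buf='KJVVUHW' cursor=0
After op 5 (select(0,1) replace("DG")): buf='DGJVVUHW' cursor=2
After op 6 (select(1,8) replace("EME")): buf='DEME' cursor=4
After op 7 (home): buf='DEME' cursor=0
After op 8 (insert('C')): buf='CDEME' cursor=1
After op 9 (backspace): buf='DEME' cursor=0
After op 10 (select(3,4) replace("GWI")): buf='DEMGWI' cursor=6
After op 11 (delete): buf='DEMGWI' cursor=6
After op 12 (right): buf='DEMGWI' cursor=6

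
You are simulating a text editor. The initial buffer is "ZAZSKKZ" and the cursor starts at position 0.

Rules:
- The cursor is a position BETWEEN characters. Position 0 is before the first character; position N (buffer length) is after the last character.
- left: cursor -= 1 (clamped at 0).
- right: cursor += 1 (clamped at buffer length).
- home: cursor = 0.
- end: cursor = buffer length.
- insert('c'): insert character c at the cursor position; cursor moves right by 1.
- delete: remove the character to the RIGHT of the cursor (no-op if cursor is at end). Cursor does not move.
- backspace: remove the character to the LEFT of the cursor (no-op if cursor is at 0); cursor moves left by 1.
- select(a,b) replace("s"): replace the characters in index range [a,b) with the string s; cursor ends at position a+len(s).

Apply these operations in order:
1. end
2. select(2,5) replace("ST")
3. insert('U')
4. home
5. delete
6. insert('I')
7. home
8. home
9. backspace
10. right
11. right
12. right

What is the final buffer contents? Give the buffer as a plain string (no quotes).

After op 1 (end): buf='ZAZSKKZ' cursor=7
After op 2 (select(2,5) replace("ST")): buf='ZASTKZ' cursor=4
After op 3 (insert('U')): buf='ZASTUKZ' cursor=5
After op 4 (home): buf='ZASTUKZ' cursor=0
After op 5 (delete): buf='ASTUKZ' cursor=0
After op 6 (insert('I')): buf='IASTUKZ' cursor=1
After op 7 (home): buf='IASTUKZ' cursor=0
After op 8 (home): buf='IASTUKZ' cursor=0
After op 9 (backspace): buf='IASTUKZ' cursor=0
After op 10 (right): buf='IASTUKZ' cursor=1
After op 11 (right): buf='IASTUKZ' cursor=2
After op 12 (right): buf='IASTUKZ' cursor=3

Answer: IASTUKZ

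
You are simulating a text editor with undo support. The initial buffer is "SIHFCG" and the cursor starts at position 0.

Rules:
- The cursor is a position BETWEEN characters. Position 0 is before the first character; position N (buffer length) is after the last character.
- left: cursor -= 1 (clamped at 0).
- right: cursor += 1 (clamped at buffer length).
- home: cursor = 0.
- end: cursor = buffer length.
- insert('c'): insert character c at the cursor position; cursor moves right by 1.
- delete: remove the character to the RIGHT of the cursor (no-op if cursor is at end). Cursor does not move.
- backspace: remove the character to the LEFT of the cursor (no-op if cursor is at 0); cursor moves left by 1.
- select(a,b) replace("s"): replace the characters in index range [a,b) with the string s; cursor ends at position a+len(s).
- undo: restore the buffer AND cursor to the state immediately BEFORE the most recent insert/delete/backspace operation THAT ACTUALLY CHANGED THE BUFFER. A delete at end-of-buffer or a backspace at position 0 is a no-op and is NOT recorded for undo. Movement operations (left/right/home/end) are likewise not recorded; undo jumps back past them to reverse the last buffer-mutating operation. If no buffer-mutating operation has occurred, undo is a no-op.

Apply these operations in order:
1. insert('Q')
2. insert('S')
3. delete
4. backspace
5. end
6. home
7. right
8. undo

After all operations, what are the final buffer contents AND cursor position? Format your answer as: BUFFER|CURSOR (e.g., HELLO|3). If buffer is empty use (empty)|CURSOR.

After op 1 (insert('Q')): buf='QSIHFCG' cursor=1
After op 2 (insert('S')): buf='QSSIHFCG' cursor=2
After op 3 (delete): buf='QSIHFCG' cursor=2
After op 4 (backspace): buf='QIHFCG' cursor=1
After op 5 (end): buf='QIHFCG' cursor=6
After op 6 (home): buf='QIHFCG' cursor=0
After op 7 (right): buf='QIHFCG' cursor=1
After op 8 (undo): buf='QSIHFCG' cursor=2

Answer: QSIHFCG|2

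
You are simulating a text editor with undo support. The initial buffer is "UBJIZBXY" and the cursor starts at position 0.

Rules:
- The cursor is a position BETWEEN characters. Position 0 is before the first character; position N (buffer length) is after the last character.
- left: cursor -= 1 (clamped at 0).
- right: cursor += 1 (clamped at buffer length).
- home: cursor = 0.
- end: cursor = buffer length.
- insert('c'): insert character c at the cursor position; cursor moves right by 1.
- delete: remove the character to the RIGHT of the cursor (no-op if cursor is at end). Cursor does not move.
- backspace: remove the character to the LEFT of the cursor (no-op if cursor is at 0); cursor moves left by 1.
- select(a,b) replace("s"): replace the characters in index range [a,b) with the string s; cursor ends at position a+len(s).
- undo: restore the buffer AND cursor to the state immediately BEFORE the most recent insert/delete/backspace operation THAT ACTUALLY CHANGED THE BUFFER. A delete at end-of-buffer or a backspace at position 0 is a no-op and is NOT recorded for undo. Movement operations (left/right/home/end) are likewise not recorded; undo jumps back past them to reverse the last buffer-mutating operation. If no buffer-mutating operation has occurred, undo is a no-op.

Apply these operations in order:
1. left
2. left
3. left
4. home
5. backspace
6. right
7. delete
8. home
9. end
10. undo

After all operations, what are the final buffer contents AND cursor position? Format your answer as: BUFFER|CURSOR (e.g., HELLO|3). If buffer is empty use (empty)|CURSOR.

After op 1 (left): buf='UBJIZBXY' cursor=0
After op 2 (left): buf='UBJIZBXY' cursor=0
After op 3 (left): buf='UBJIZBXY' cursor=0
After op 4 (home): buf='UBJIZBXY' cursor=0
After op 5 (backspace): buf='UBJIZBXY' cursor=0
After op 6 (right): buf='UBJIZBXY' cursor=1
After op 7 (delete): buf='UJIZBXY' cursor=1
After op 8 (home): buf='UJIZBXY' cursor=0
After op 9 (end): buf='UJIZBXY' cursor=7
After op 10 (undo): buf='UBJIZBXY' cursor=1

Answer: UBJIZBXY|1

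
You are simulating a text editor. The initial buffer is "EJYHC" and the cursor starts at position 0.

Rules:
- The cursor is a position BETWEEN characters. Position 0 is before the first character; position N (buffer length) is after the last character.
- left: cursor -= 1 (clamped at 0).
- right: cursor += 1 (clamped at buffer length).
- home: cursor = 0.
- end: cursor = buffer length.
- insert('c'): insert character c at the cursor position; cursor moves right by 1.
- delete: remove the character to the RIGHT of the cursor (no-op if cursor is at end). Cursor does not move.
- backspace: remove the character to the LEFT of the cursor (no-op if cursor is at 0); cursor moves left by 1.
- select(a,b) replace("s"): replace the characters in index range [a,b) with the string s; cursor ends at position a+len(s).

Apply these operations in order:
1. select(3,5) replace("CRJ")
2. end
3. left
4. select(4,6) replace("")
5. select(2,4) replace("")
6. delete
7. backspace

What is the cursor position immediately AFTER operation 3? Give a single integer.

Answer: 5

Derivation:
After op 1 (select(3,5) replace("CRJ")): buf='EJYCRJ' cursor=6
After op 2 (end): buf='EJYCRJ' cursor=6
After op 3 (left): buf='EJYCRJ' cursor=5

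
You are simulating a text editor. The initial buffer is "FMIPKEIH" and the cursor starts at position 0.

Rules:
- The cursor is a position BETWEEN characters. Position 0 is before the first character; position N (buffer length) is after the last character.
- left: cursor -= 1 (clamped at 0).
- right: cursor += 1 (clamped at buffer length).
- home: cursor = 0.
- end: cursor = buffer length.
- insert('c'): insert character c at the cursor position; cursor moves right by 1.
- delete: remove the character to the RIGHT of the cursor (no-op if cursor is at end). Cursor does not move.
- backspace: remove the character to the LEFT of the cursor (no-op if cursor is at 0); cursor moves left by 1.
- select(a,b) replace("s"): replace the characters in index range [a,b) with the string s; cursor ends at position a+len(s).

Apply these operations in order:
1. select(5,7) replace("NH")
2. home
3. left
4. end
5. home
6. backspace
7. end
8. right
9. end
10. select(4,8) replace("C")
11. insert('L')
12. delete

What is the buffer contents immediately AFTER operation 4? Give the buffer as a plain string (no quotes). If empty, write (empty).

Answer: FMIPKNHH

Derivation:
After op 1 (select(5,7) replace("NH")): buf='FMIPKNHH' cursor=7
After op 2 (home): buf='FMIPKNHH' cursor=0
After op 3 (left): buf='FMIPKNHH' cursor=0
After op 4 (end): buf='FMIPKNHH' cursor=8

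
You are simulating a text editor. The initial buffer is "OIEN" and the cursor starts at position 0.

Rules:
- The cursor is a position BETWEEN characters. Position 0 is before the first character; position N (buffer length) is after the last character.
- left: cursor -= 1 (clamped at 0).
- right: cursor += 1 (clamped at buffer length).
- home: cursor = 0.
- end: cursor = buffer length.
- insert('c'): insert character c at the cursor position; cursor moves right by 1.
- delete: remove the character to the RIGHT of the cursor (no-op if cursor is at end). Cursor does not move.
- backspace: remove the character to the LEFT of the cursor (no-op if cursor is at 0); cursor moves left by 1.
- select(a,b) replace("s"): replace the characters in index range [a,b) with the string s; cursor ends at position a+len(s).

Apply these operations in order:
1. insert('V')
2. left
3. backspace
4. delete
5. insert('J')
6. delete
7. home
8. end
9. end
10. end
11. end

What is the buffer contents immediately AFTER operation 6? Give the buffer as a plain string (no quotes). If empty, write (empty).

After op 1 (insert('V')): buf='VOIEN' cursor=1
After op 2 (left): buf='VOIEN' cursor=0
After op 3 (backspace): buf='VOIEN' cursor=0
After op 4 (delete): buf='OIEN' cursor=0
After op 5 (insert('J')): buf='JOIEN' cursor=1
After op 6 (delete): buf='JIEN' cursor=1

Answer: JIEN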